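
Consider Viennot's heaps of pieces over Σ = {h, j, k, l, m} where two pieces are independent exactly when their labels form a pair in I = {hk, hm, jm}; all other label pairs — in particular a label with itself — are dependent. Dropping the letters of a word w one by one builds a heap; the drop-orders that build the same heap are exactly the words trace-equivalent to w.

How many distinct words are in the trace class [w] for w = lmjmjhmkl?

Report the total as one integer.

30

0(l) covers ∅
1(m) covers 0:l
2(j) covers 0:l
3(m) covers 1:m
4(j) covers 2:j
5(h) covers 4:j
6(m) covers 3:m
7(k) covers 4:j, 6:m
8(l) covers 5:h, 7:k
floor of heap: 0:l
completions by unplaced set U, small U first (add the entries for U minus each lowest piece of U):
  |U|=1: {8}:1
  |U|=2: {5,8}:1  {7,8}:1
  |U|=3: {5,7,8}:2  {6,7,8}:1
  |U|=4: {3,6,7,8}:1  {4,5,7,8}:2  {5,6,7,8}:3
  |U|=5: {1,3,6,7,8}:1  {2,4,5,7,8}:2  {3,5,6,7,8}:4  {4,5,6,7,8}:5
  |U|=6: {1,3,5,6,7,8}:5  {2,4,5,6,7,8}:7  {3,4,5,6,7,8}:9
  |U|=7: {1,3,4,5,6,7,8}:14  {2,3,4,5,6,7,8}:16
  start at 0(l): 30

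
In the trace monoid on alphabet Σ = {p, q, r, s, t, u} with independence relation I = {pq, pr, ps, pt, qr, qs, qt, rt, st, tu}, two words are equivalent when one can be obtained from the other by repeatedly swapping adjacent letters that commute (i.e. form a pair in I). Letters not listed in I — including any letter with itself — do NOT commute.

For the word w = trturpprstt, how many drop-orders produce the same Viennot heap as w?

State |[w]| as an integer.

piece 0:t — minimal
piece 1:r — minimal
piece 2:t rests on {0:t}
piece 3:u rests on {1:r}
piece 4:r rests on {3:u}
piece 5:p rests on {3:u}
piece 6:p rests on {5:p}
piece 7:r rests on {4:r}
piece 8:s rests on {7:r}
piece 9:t rests on {2:t}
piece 10:t rests on {9:t}
minimal pieces: {0:t, 1:r}
ways to finish when only these pieces remain (= sum over removing one remaining piece with nothing left below it):
  1 left: {6}→1  {8}→1  {10}→1
  2 left: {5,6}→1  {6,8}→2  {6,10}→2  {7,8}→1  {8,10}→2  {9,10}→1
  3 left: {2,9,10}→1  {4,7,8}→1  {5,6,8}→3  {5,6,10}→3  {6,7,8}→3  {6,8,10}→6  {6,9,10}→3  {7,8,10}→3  {8,9,10}→3
  4 left: {0,2,9,10}→1  {2,6,9,10}→4  {2,8,9,10}→4  {4,6,7,8}→4  {4,7,8,10}→4  {5,6,7,8}→6  {5,6,8,10}→12  {5,6,9,10}→6  {6,7,8,10}→12  {6,8,9,10}→12  {7,8,9,10}→6
  5 left: {0,2,6,9,10}→5  {0,2,8,9,10}→5  {2,5,6,9,10}→10  {2,6,8,9,10}→20  {2,7,8,9,10}→10  {4,5,6,7,8}→10  {4,6,7,8,10}→20  {4,7,8,9,10}→10  {5,6,7,8,10}→30  {5,6,8,9,10}→30  {6,7,8,9,10}→30
  6 left: {0,2,5,6,9,10}→15  {0,2,6,8,9,10}→30  {0,2,7,8,9,10}→15  {2,4,7,8,9,10}→20  {2,5,6,8,9,10}→60  {2,6,7,8,9,10}→60  {3,4,5,6,7,8}→10  {4,5,6,7,8,10}→60  {4,6,7,8,9,10}→60  {5,6,7,8,9,10}→90
  7 left: {0,2,4,7,8,9,10}→35  {0,2,5,6,8,9,10}→105  {0,2,6,7,8,9,10}→105  {1,3,4,5,6,7,8}→10  {2,4,6,7,8,9,10}→140  {2,5,6,7,8,9,10}→210  {3,4,5,6,7,8,10}→70  {4,5,6,7,8,9,10}→210
  8 left: {0,2,4,6,7,8,9,10}→280  {0,2,5,6,7,8,9,10}→420  {1,3,4,5,6,7,8,10}→80  {2,4,5,6,7,8,9,10}→560  {3,4,5,6,7,8,9,10}→280
  9 left: {0,2,4,5,6,7,8,9,10}→1260  {1,3,4,5,6,7,8,9,10}→360  {2,3,4,5,6,7,8,9,10}→840
  placing 0:t first → 1200 extensions
  placing 1:r first → 2100 extensions
total linear extensions = 3300

3300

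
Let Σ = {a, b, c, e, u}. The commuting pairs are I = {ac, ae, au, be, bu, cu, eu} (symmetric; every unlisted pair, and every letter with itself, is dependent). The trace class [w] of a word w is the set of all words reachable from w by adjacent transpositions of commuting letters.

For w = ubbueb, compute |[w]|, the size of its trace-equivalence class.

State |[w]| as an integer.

60

#0=u has no predecessor
#1=b has no predecessor
#2=b depends on [1:b]
#3=u depends on [0:u]
#4=e has no predecessor
#5=b depends on [2:b]
sources: [0:u, 1:b, 4:e]
N(rest) = Σ N(rest − s) over sources s of rest; N(one piece) = 1:
  size 1 → [3]=1  [4]=1  [5]=1
  size 2 → [0,3]=1  [2,5]=1  [3,4]=2  [3,5]=2  [4,5]=2
  size 3 → [0,3,4]=3  [0,3,5]=3  [1,2,5]=1  [2,3,5]=3  [2,4,5]=3  [3,4,5]=6
  size 4 → [0,2,3,5]=6  [0,3,4,5]=12  [1,2,3,5]=4  [1,2,4,5]=4  [2,3,4,5]=12
  first=0(u) contributes 20
  first=1(b) contributes 30
  first=4(e) contributes 10
|[w]| = 60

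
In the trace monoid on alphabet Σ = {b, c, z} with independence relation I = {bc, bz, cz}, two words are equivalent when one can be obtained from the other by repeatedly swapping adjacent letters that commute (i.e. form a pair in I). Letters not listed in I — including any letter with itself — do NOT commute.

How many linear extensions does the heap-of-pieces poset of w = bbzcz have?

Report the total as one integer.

30

piece 0:b — minimal
piece 1:b rests on {0:b}
piece 2:z — minimal
piece 3:c — minimal
piece 4:z rests on {2:z}
minimal pieces: {0:b, 2:z, 3:c}
ways to finish when only these pieces remain (= sum over removing one remaining piece with nothing left below it):
  1 left: {1}→1  {3}→1  {4}→1
  2 left: {0,1}→1  {1,3}→2  {1,4}→2  {2,4}→1  {3,4}→2
  3 left: {0,1,3}→3  {0,1,4}→3  {1,2,4}→3  {1,3,4}→6  {2,3,4}→3
  placing 0:b first → 12 extensions
  placing 2:z first → 12 extensions
  placing 3:c first → 6 extensions
total linear extensions = 30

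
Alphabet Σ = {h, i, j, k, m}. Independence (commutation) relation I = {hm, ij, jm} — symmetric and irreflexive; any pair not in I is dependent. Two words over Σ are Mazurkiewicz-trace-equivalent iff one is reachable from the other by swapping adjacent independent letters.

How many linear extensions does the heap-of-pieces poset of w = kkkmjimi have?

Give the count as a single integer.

0(k) covers ∅
1(k) covers 0:k
2(k) covers 1:k
3(m) covers 2:k
4(j) covers 2:k
5(i) covers 3:m
6(m) covers 5:i
7(i) covers 6:m
floor of heap: 0:k
completions by unplaced set U, small U first (add the entries for U minus each lowest piece of U):
  |U|=1: {4}:1  {7}:1
  |U|=2: {4,7}:2  {6,7}:1
  |U|=3: {4,6,7}:3  {5,6,7}:1
  |U|=4: {3,5,6,7}:1  {4,5,6,7}:4
  |U|=5: {3,4,5,6,7}:5
  |U|=6: {2,3,4,5,6,7}:5
  start at 0(k): 5

5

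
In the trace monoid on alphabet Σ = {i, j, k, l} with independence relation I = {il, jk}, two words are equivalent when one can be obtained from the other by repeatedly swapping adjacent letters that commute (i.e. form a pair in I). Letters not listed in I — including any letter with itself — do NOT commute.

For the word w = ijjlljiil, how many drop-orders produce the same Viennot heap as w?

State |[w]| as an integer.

0(i) covers ∅
1(j) covers 0:i
2(j) covers 1:j
3(l) covers 2:j
4(l) covers 3:l
5(j) covers 4:l
6(i) covers 5:j
7(i) covers 6:i
8(l) covers 5:j
floor of heap: 0:i
completions by unplaced set U, small U first (add the entries for U minus each lowest piece of U):
  |U|=1: {7}:1  {8}:1
  |U|=2: {6,7}:1  {7,8}:2
  |U|=3: {6,7,8}:3
  |U|=4: {5,6,7,8}:3
  |U|=5: {4,5,6,7,8}:3
  |U|=6: {3,4,5,6,7,8}:3
  |U|=7: {2,3,4,5,6,7,8}:3
  start at 0(i): 3

3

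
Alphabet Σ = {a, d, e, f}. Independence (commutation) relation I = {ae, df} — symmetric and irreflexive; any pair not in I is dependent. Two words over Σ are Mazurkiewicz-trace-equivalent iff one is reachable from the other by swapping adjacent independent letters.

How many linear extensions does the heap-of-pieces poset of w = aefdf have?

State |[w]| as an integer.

#0=a has no predecessor
#1=e has no predecessor
#2=f depends on [0:a, 1:e]
#3=d depends on [0:a, 1:e]
#4=f depends on [2:f]
sources: [0:a, 1:e]
N(rest) = Σ N(rest − s) over sources s of rest; N(one piece) = 1:
  size 1 → [3]=1  [4]=1
  size 2 → [2,4]=1  [3,4]=2
  size 3 → [2,3,4]=3
  first=0(a) contributes 3
  first=1(e) contributes 3
|[w]| = 6

6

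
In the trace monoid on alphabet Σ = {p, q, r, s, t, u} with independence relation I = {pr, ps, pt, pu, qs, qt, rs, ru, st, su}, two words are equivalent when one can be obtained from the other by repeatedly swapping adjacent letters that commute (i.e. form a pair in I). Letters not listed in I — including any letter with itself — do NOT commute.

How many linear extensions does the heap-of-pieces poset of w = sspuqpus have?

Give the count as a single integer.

224

0(s) covers ∅
1(s) covers 0:s
2(p) covers ∅
3(u) covers ∅
4(q) covers 2:p, 3:u
5(p) covers 4:q
6(u) covers 4:q
7(s) covers 1:s
floor of heap: 0:s, 2:p, 3:u
completions by unplaced set U, small U first (add the entries for U minus each lowest piece of U):
  |U|=1: {5}:1  {6}:1  {7}:1
  |U|=2: {1,7}:1  {5,6}:2  {5,7}:2  {6,7}:2
  |U|=3: {0,1,7}:1  {1,5,7}:3  {1,6,7}:3  {4,5,6}:2  {5,6,7}:6
  |U|=4: {0,1,5,7}:4  {0,1,6,7}:4  {1,5,6,7}:12  {2,4,5,6}:2  {3,4,5,6}:2  {4,5,6,7}:8
  |U|=5: {0,1,5,6,7}:20  {1,4,5,6,7}:20  {2,3,4,5,6}:4  {2,4,5,6,7}:10  {3,4,5,6,7}:10
  |U|=6: {0,1,4,5,6,7}:40  {1,2,4,5,6,7}:30  {1,3,4,5,6,7}:30  {2,3,4,5,6,7}:24
  start at 0(s): 84
  start at 2(p): 70
  start at 3(u): 70
sum over floor = 224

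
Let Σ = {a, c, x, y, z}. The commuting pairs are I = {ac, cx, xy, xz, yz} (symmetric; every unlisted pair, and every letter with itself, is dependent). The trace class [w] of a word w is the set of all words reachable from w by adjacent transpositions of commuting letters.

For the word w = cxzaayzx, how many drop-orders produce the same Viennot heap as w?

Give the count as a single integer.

18

piece 0:c — minimal
piece 1:x — minimal
piece 2:z rests on {0:c}
piece 3:a rests on {1:x, 2:z}
piece 4:a rests on {3:a}
piece 5:y rests on {4:a}
piece 6:z rests on {4:a}
piece 7:x rests on {4:a}
minimal pieces: {0:c, 1:x}
ways to finish when only these pieces remain (= sum over removing one remaining piece with nothing left below it):
  1 left: {5}→1  {6}→1  {7}→1
  2 left: {5,6}→2  {5,7}→2  {6,7}→2
  3 left: {5,6,7}→6
  4 left: {4,5,6,7}→6
  5 left: {3,4,5,6,7}→6
  6 left: {1,3,4,5,6,7}→6  {2,3,4,5,6,7}→6
  placing 0:c first → 12 extensions
  placing 1:x first → 6 extensions
total linear extensions = 18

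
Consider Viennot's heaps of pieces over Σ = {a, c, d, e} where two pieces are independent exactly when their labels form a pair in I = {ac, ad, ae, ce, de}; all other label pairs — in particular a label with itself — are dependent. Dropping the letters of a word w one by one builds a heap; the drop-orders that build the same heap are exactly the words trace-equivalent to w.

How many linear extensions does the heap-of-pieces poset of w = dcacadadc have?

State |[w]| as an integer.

drop 0:d onto floor
drop 1:c onto {0:d}
drop 2:a onto floor
drop 3:c onto {1:c}
drop 4:a onto {2:a}
drop 5:d onto {3:c}
drop 6:a onto {4:a}
drop 7:d onto {5:d}
drop 8:c onto {7:d}
ground layer = {0:d, 2:a}
drop-orders for the pieces not yet dropped (sum over which currently-grounded one goes next):
  1 to go: {6} 1  {8} 1
  2 to go: {4,6} 1  {6,8} 2  {7,8} 1
  3 to go: {2,4,6} 1  {4,6,8} 3  {5,7,8} 1  {6,7,8} 3
  4 to go: {2,4,6,8} 4  {3,5,7,8} 1  {4,6,7,8} 6  {5,6,7,8} 4
  5 to go: {1,3,5,7,8} 1  {2,4,6,7,8} 10  {3,5,6,7,8} 5  {4,5,6,7,8} 10
  6 to go: {0,1,3,5,7,8} 1  {1,3,5,6,7,8} 6  {2,4,5,6,7,8} 20  {3,4,5,6,7,8} 15
  7 to go: {0,1,3,5,6,7,8} 7  {1,3,4,5,6,7,8} 21  {2,3,4,5,6,7,8} 35
  if 0:d drops first: 56 orders
  if 2:a drops first: 28 orders
heap linearizations: 84

84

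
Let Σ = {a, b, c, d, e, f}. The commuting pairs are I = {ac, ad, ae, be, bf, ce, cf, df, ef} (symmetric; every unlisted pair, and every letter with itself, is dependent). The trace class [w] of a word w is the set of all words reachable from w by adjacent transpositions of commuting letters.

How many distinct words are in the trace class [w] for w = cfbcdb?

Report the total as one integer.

0(c) covers ∅
1(f) covers ∅
2(b) covers 0:c
3(c) covers 2:b
4(d) covers 3:c
5(b) covers 4:d
floor of heap: 0:c, 1:f
completions by unplaced set U, small U first (add the entries for U minus each lowest piece of U):
  |U|=1: {1}:1  {5}:1
  |U|=2: {1,5}:2  {4,5}:1
  |U|=3: {1,4,5}:3  {3,4,5}:1
  |U|=4: {1,3,4,5}:4  {2,3,4,5}:1
  start at 0(c): 5
  start at 1(f): 1
sum over floor = 6

6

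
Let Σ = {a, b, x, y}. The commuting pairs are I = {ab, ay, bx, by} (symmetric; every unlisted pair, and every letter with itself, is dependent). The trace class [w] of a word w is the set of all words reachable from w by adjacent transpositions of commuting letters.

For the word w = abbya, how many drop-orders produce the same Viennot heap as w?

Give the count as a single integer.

#0=a has no predecessor
#1=b has no predecessor
#2=b depends on [1:b]
#3=y has no predecessor
#4=a depends on [0:a]
sources: [0:a, 1:b, 3:y]
N(rest) = Σ N(rest − s) over sources s of rest; N(one piece) = 1:
  size 1 → [2]=1  [3]=1  [4]=1
  size 2 → [0,4]=1  [1,2]=1  [2,3]=2  [2,4]=2  [3,4]=2
  size 3 → [0,2,4]=3  [0,3,4]=3  [1,2,3]=3  [1,2,4]=3  [2,3,4]=6
  first=0(a) contributes 12
  first=1(b) contributes 12
  first=3(y) contributes 6
|[w]| = 30

30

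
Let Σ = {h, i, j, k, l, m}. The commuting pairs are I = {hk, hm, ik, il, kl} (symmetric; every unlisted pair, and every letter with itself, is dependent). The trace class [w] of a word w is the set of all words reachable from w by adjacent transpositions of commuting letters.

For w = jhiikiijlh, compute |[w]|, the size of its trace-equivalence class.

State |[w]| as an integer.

6

#0=j has no predecessor
#1=h depends on [0:j]
#2=i depends on [1:h]
#3=i depends on [2:i]
#4=k depends on [0:j]
#5=i depends on [3:i]
#6=i depends on [5:i]
#7=j depends on [4:k, 6:i]
#8=l depends on [7:j]
#9=h depends on [8:l]
sources: [0:j]
N(rest) = Σ N(rest − s) over sources s of rest; N(one piece) = 1:
  size 1 → [9]=1
  size 2 → [8,9]=1
  size 3 → [7,8,9]=1
  size 4 → [4,7,8,9]=1  [6,7,8,9]=1
  size 5 → [4,6,7,8,9]=2  [5,6,7,8,9]=1
  size 6 → [3,5,6,7,8,9]=1  [4,5,6,7,8,9]=3
  size 7 → [2,3,5,6,7,8,9]=1  [3,4,5,6,7,8,9]=4
  size 8 → [1,2,3,5,6,7,8,9]=1  [2,3,4,5,6,7,8,9]=5
  first=0(j) contributes 6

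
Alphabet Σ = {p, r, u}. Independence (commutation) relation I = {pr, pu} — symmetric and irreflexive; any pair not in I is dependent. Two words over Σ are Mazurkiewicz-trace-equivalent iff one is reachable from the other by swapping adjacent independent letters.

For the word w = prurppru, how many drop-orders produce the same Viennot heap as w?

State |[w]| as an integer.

56

#0=p has no predecessor
#1=r has no predecessor
#2=u depends on [1:r]
#3=r depends on [2:u]
#4=p depends on [0:p]
#5=p depends on [4:p]
#6=r depends on [3:r]
#7=u depends on [6:r]
sources: [0:p, 1:r]
N(rest) = Σ N(rest − s) over sources s of rest; N(one piece) = 1:
  size 1 → [5]=1  [7]=1
  size 2 → [4,5]=1  [5,7]=2  [6,7]=1
  size 3 → [0,4,5]=1  [3,6,7]=1  [4,5,7]=3  [5,6,7]=3
  size 4 → [0,4,5,7]=4  [2,3,6,7]=1  [3,5,6,7]=4  [4,5,6,7]=6
  size 5 → [0,4,5,6,7]=10  [1,2,3,6,7]=1  [2,3,5,6,7]=5  [3,4,5,6,7]=10
  size 6 → [0,3,4,5,6,7]=20  [1,2,3,5,6,7]=6  [2,3,4,5,6,7]=15
  first=0(p) contributes 21
  first=1(r) contributes 35
|[w]| = 56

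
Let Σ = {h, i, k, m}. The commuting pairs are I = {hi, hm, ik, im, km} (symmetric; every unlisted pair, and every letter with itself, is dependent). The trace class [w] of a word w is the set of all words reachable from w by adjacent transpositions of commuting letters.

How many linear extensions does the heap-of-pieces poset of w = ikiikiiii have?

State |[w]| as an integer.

#0=i has no predecessor
#1=k has no predecessor
#2=i depends on [0:i]
#3=i depends on [2:i]
#4=k depends on [1:k]
#5=i depends on [3:i]
#6=i depends on [5:i]
#7=i depends on [6:i]
#8=i depends on [7:i]
sources: [0:i, 1:k]
N(rest) = Σ N(rest − s) over sources s of rest; N(one piece) = 1:
  size 1 → [4]=1  [8]=1
  size 2 → [1,4]=1  [4,8]=2  [7,8]=1
  size 3 → [1,4,8]=3  [4,7,8]=3  [6,7,8]=1
  size 4 → [1,4,7,8]=6  [4,6,7,8]=4  [5,6,7,8]=1
  size 5 → [1,4,6,7,8]=10  [3,5,6,7,8]=1  [4,5,6,7,8]=5
  size 6 → [1,4,5,6,7,8]=15  [2,3,5,6,7,8]=1  [3,4,5,6,7,8]=6
  size 7 → [0,2,3,5,6,7,8]=1  [1,3,4,5,6,7,8]=21  [2,3,4,5,6,7,8]=7
  first=0(i) contributes 28
  first=1(k) contributes 8
|[w]| = 36

36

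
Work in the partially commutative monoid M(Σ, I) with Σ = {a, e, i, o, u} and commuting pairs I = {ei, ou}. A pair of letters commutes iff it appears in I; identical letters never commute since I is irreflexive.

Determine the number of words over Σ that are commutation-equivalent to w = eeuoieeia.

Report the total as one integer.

12

#0=e has no predecessor
#1=e depends on [0:e]
#2=u depends on [1:e]
#3=o depends on [1:e]
#4=i depends on [2:u, 3:o]
#5=e depends on [2:u, 3:o]
#6=e depends on [5:e]
#7=i depends on [4:i]
#8=a depends on [6:e, 7:i]
sources: [0:e]
N(rest) = Σ N(rest − s) over sources s of rest; N(one piece) = 1:
  size 1 → [8]=1
  size 2 → [6,8]=1  [7,8]=1
  size 3 → [4,7,8]=1  [5,6,8]=1  [6,7,8]=2
  size 4 → [4,6,7,8]=3  [5,6,7,8]=3
  size 5 → [4,5,6,7,8]=6
  size 6 → [2,4,5,6,7,8]=6  [3,4,5,6,7,8]=6
  size 7 → [2,3,4,5,6,7,8]=12
  first=0(e) contributes 12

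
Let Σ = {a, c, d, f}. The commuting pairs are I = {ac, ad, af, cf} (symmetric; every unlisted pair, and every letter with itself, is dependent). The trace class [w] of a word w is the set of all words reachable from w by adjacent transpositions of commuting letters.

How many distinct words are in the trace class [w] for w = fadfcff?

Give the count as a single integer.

28

#0=f has no predecessor
#1=a has no predecessor
#2=d depends on [0:f]
#3=f depends on [2:d]
#4=c depends on [2:d]
#5=f depends on [3:f]
#6=f depends on [5:f]
sources: [0:f, 1:a]
N(rest) = Σ N(rest − s) over sources s of rest; N(one piece) = 1:
  size 1 → [1]=1  [4]=1  [6]=1
  size 2 → [1,4]=2  [1,6]=2  [4,6]=2  [5,6]=1
  size 3 → [1,4,6]=6  [1,5,6]=3  [3,5,6]=1  [4,5,6]=3
  size 4 → [1,3,5,6]=4  [1,4,5,6]=12  [3,4,5,6]=4
  size 5 → [1,3,4,5,6]=20  [2,3,4,5,6]=4
  first=0(f) contributes 24
  first=1(a) contributes 4
|[w]| = 28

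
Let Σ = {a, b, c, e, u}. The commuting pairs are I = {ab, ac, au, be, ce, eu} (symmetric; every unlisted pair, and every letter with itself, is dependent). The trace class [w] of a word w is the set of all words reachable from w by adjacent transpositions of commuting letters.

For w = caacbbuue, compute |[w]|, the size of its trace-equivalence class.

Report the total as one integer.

84

#0=c has no predecessor
#1=a has no predecessor
#2=a depends on [1:a]
#3=c depends on [0:c]
#4=b depends on [3:c]
#5=b depends on [4:b]
#6=u depends on [5:b]
#7=u depends on [6:u]
#8=e depends on [2:a]
sources: [0:c, 1:a]
N(rest) = Σ N(rest − s) over sources s of rest; N(one piece) = 1:
  size 1 → [7]=1  [8]=1
  size 2 → [2,8]=1  [6,7]=1  [7,8]=2
  size 3 → [1,2,8]=1  [2,7,8]=3  [5,6,7]=1  [6,7,8]=3
  size 4 → [1,2,7,8]=4  [2,6,7,8]=6  [4,5,6,7]=1  [5,6,7,8]=4
  size 5 → [1,2,6,7,8]=10  [2,5,6,7,8]=10  [3,4,5,6,7]=1  [4,5,6,7,8]=5
  size 6 → [0,3,4,5,6,7]=1  [1,2,5,6,7,8]=20  [2,4,5,6,7,8]=15  [3,4,5,6,7,8]=6
  size 7 → [0,3,4,5,6,7,8]=7  [1,2,4,5,6,7,8]=35  [2,3,4,5,6,7,8]=21
  first=0(c) contributes 56
  first=1(a) contributes 28
|[w]| = 84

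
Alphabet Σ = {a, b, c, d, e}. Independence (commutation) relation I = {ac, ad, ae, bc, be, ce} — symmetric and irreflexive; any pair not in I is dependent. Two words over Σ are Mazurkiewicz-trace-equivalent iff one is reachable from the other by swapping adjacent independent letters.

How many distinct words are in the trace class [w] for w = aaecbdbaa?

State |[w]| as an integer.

0(a) covers ∅
1(a) covers 0:a
2(e) covers ∅
3(c) covers ∅
4(b) covers 1:a
5(d) covers 2:e, 3:c, 4:b
6(b) covers 5:d
7(a) covers 6:b
8(a) covers 7:a
floor of heap: 0:a, 2:e, 3:c
completions by unplaced set U, small U first (add the entries for U minus each lowest piece of U):
  |U|=1: {8}:1
  |U|=2: {7,8}:1
  |U|=3: {6,7,8}:1
  |U|=4: {5,6,7,8}:1
  |U|=5: {2,5,6,7,8}:1  {3,5,6,7,8}:1  {4,5,6,7,8}:1
  |U|=6: {1,4,5,6,7,8}:1  {2,3,5,6,7,8}:2  {2,4,5,6,7,8}:2  {3,4,5,6,7,8}:2
  |U|=7: {0,1,4,5,6,7,8}:1  {1,2,4,5,6,7,8}:3  {1,3,4,5,6,7,8}:3  {2,3,4,5,6,7,8}:6
  start at 0(a): 12
  start at 2(e): 4
  start at 3(c): 4
sum over floor = 20

20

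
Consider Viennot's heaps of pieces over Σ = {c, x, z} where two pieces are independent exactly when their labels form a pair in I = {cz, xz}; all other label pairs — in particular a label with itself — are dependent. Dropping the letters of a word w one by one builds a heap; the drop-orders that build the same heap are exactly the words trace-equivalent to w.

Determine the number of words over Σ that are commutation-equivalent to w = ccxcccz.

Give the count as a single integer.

7

drop 0:c onto floor
drop 1:c onto {0:c}
drop 2:x onto {1:c}
drop 3:c onto {2:x}
drop 4:c onto {3:c}
drop 5:c onto {4:c}
drop 6:z onto floor
ground layer = {0:c, 6:z}
drop-orders for the pieces not yet dropped (sum over which currently-grounded one goes next):
  1 to go: {5} 1  {6} 1
  2 to go: {4,5} 1  {5,6} 2
  3 to go: {3,4,5} 1  {4,5,6} 3
  4 to go: {2,3,4,5} 1  {3,4,5,6} 4
  5 to go: {1,2,3,4,5} 1  {2,3,4,5,6} 5
  if 0:c drops first: 6 orders
  if 6:z drops first: 1 orders
heap linearizations: 7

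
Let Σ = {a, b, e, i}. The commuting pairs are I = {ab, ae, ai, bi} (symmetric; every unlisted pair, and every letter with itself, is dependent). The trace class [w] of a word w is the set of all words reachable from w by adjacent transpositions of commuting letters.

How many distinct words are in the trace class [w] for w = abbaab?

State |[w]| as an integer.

20

#0=a has no predecessor
#1=b has no predecessor
#2=b depends on [1:b]
#3=a depends on [0:a]
#4=a depends on [3:a]
#5=b depends on [2:b]
sources: [0:a, 1:b]
N(rest) = Σ N(rest − s) over sources s of rest; N(one piece) = 1:
  size 1 → [4]=1  [5]=1
  size 2 → [2,5]=1  [3,4]=1  [4,5]=2
  size 3 → [0,3,4]=1  [1,2,5]=1  [2,4,5]=3  [3,4,5]=3
  size 4 → [0,3,4,5]=4  [1,2,4,5]=4  [2,3,4,5]=6
  first=0(a) contributes 10
  first=1(b) contributes 10
|[w]| = 20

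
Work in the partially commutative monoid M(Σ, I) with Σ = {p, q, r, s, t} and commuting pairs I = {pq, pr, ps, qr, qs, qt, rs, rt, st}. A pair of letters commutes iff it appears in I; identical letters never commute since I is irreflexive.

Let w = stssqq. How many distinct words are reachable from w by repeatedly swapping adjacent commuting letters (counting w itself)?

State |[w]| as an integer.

drop 0:s onto floor
drop 1:t onto floor
drop 2:s onto {0:s}
drop 3:s onto {2:s}
drop 4:q onto floor
drop 5:q onto {4:q}
ground layer = {0:s, 1:t, 4:q}
drop-orders for the pieces not yet dropped (sum over which currently-grounded one goes next):
  1 to go: {1} 1  {3} 1  {5} 1
  2 to go: {1,3} 2  {1,5} 2  {2,3} 1  {3,5} 2  {4,5} 1
  3 to go: {0,2,3} 1  {1,2,3} 3  {1,3,5} 6  {1,4,5} 3  {2,3,5} 3  {3,4,5} 3
  4 to go: {0,1,2,3} 4  {0,2,3,5} 4  {1,2,3,5} 12  {1,3,4,5} 12  {2,3,4,5} 6
  if 0:s drops first: 30 orders
  if 1:t drops first: 10 orders
  if 4:q drops first: 20 orders
heap linearizations: 60

60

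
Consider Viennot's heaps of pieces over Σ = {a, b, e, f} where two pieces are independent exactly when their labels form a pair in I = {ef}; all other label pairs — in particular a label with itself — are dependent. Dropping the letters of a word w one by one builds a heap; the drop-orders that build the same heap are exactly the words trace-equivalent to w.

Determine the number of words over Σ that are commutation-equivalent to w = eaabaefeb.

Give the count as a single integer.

3

#0=e has no predecessor
#1=a depends on [0:e]
#2=a depends on [1:a]
#3=b depends on [2:a]
#4=a depends on [3:b]
#5=e depends on [4:a]
#6=f depends on [4:a]
#7=e depends on [5:e]
#8=b depends on [6:f, 7:e]
sources: [0:e]
N(rest) = Σ N(rest − s) over sources s of rest; N(one piece) = 1:
  size 1 → [8]=1
  size 2 → [6,8]=1  [7,8]=1
  size 3 → [5,7,8]=1  [6,7,8]=2
  size 4 → [5,6,7,8]=3
  size 5 → [4,5,6,7,8]=3
  size 6 → [3,4,5,6,7,8]=3
  size 7 → [2,3,4,5,6,7,8]=3
  first=0(e) contributes 3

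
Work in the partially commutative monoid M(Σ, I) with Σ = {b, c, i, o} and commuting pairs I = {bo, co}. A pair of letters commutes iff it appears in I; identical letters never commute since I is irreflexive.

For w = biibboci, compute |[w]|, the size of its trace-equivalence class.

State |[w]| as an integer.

4

#0=b has no predecessor
#1=i depends on [0:b]
#2=i depends on [1:i]
#3=b depends on [2:i]
#4=b depends on [3:b]
#5=o depends on [2:i]
#6=c depends on [4:b]
#7=i depends on [5:o, 6:c]
sources: [0:b]
N(rest) = Σ N(rest − s) over sources s of rest; N(one piece) = 1:
  size 1 → [7]=1
  size 2 → [5,7]=1  [6,7]=1
  size 3 → [4,6,7]=1  [5,6,7]=2
  size 4 → [3,4,6,7]=1  [4,5,6,7]=3
  size 5 → [3,4,5,6,7]=4
  size 6 → [2,3,4,5,6,7]=4
  first=0(b) contributes 4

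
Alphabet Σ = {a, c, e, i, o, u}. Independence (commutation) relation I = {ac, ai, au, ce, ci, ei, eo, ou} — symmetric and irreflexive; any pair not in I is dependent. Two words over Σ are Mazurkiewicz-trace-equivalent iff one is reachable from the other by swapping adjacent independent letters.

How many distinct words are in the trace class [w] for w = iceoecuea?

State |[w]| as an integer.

piece 0:i — minimal
piece 1:c — minimal
piece 2:e — minimal
piece 3:o rests on {0:i, 1:c}
piece 4:e rests on {2:e}
piece 5:c rests on {3:o}
piece 6:u rests on {4:e, 5:c}
piece 7:e rests on {6:u}
piece 8:a rests on {7:e}
minimal pieces: {0:i, 1:c, 2:e}
ways to finish when only these pieces remain (= sum over removing one remaining piece with nothing left below it):
  1 left: {8}→1
  2 left: {7,8}→1
  3 left: {6,7,8}→1
  4 left: {4,6,7,8}→1  {5,6,7,8}→1
  5 left: {2,4,6,7,8}→1  {3,5,6,7,8}→1  {4,5,6,7,8}→2
  6 left: {0,3,5,6,7,8}→1  {1,3,5,6,7,8}→1  {2,4,5,6,7,8}→3  {3,4,5,6,7,8}→3
  7 left: {0,1,3,5,6,7,8}→2  {0,3,4,5,6,7,8}→4  {1,3,4,5,6,7,8}→4  {2,3,4,5,6,7,8}→6
  placing 0:i first → 10 extensions
  placing 1:c first → 10 extensions
  placing 2:e first → 10 extensions
total linear extensions = 30

30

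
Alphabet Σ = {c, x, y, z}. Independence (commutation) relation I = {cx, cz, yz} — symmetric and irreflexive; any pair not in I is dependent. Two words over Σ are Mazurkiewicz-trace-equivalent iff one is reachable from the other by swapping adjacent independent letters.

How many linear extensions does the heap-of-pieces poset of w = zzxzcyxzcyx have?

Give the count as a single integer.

piece 0:z — minimal
piece 1:z rests on {0:z}
piece 2:x rests on {1:z}
piece 3:z rests on {2:x}
piece 4:c — minimal
piece 5:y rests on {2:x, 4:c}
piece 6:x rests on {3:z, 5:y}
piece 7:z rests on {6:x}
piece 8:c rests on {5:y}
piece 9:y rests on {6:x, 8:c}
piece 10:x rests on {7:z, 9:y}
minimal pieces: {0:z, 4:c}
ways to finish when only these pieces remain (= sum over removing one remaining piece with nothing left below it):
  1 left: {10}→1
  2 left: {7,10}→1  {9,10}→1
  3 left: {7,9,10}→2  {8,9,10}→1
  4 left: {6,7,9,10}→2  {7,8,9,10}→3
  5 left: {3,6,7,9,10}→2  {6,7,8,9,10}→5
  6 left: {3,6,7,8,9,10}→7  {5,6,7,8,9,10}→5
  7 left: {3,5,6,7,8,9,10}→12  {4,5,6,7,8,9,10}→5
  8 left: {2,3,5,6,7,8,9,10}→12  {3,4,5,6,7,8,9,10}→17
  9 left: {1,2,3,5,6,7,8,9,10}→12  {2,3,4,5,6,7,8,9,10}→29
  placing 0:z first → 41 extensions
  placing 4:c first → 12 extensions
total linear extensions = 53

53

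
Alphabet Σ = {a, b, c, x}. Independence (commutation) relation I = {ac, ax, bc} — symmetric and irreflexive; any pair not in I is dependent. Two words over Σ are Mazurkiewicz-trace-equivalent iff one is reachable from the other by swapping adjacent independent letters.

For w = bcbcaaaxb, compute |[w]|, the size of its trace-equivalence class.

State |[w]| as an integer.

52

#0=b has no predecessor
#1=c has no predecessor
#2=b depends on [0:b]
#3=c depends on [1:c]
#4=a depends on [2:b]
#5=a depends on [4:a]
#6=a depends on [5:a]
#7=x depends on [2:b, 3:c]
#8=b depends on [6:a, 7:x]
sources: [0:b, 1:c]
N(rest) = Σ N(rest − s) over sources s of rest; N(one piece) = 1:
  size 1 → [8]=1
  size 2 → [6,8]=1  [7,8]=1
  size 3 → [3,7,8]=1  [5,6,8]=1  [6,7,8]=2
  size 4 → [1,3,7,8]=1  [3,6,7,8]=3  [4,5,6,8]=1  [5,6,7,8]=3
  size 5 → [1,3,6,7,8]=4  [3,5,6,7,8]=6  [4,5,6,7,8]=4
  size 6 → [1,3,5,6,7,8]=10  [2,4,5,6,7,8]=4  [3,4,5,6,7,8]=10
  size 7 → [0,2,4,5,6,7,8]=4  [1,3,4,5,6,7,8]=20  [2,3,4,5,6,7,8]=14
  first=0(b) contributes 34
  first=1(c) contributes 18
|[w]| = 52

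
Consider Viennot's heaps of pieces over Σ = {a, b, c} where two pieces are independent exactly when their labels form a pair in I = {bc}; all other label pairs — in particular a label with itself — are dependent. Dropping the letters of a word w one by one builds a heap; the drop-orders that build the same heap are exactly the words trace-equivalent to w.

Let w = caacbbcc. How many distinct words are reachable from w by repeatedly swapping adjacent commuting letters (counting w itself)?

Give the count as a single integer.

10

#0=c has no predecessor
#1=a depends on [0:c]
#2=a depends on [1:a]
#3=c depends on [2:a]
#4=b depends on [2:a]
#5=b depends on [4:b]
#6=c depends on [3:c]
#7=c depends on [6:c]
sources: [0:c]
N(rest) = Σ N(rest − s) over sources s of rest; N(one piece) = 1:
  size 1 → [5]=1  [7]=1
  size 2 → [4,5]=1  [5,7]=2  [6,7]=1
  size 3 → [3,6,7]=1  [4,5,7]=3  [5,6,7]=3
  size 4 → [3,5,6,7]=4  [4,5,6,7]=6
  size 5 → [3,4,5,6,7]=10
  size 6 → [2,3,4,5,6,7]=10
  first=0(c) contributes 10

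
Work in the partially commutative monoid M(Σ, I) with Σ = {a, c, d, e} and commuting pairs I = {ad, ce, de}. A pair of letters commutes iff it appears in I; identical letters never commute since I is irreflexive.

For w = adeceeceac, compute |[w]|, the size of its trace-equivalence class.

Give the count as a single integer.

#0=a has no predecessor
#1=d has no predecessor
#2=e depends on [0:a]
#3=c depends on [0:a, 1:d]
#4=e depends on [2:e]
#5=e depends on [4:e]
#6=c depends on [3:c]
#7=e depends on [5:e]
#8=a depends on [6:c, 7:e]
#9=c depends on [8:a]
sources: [0:a, 1:d]
N(rest) = Σ N(rest − s) over sources s of rest; N(one piece) = 1:
  size 1 → [9]=1
  size 2 → [8,9]=1
  size 3 → [6,8,9]=1  [7,8,9]=1
  size 4 → [3,6,8,9]=1  [5,7,8,9]=1  [6,7,8,9]=2
  size 5 → [1,3,6,8,9]=1  [3,6,7,8,9]=3  [4,5,7,8,9]=1  [5,6,7,8,9]=3
  size 6 → [1,3,6,7,8,9]=4  [2,4,5,7,8,9]=1  [3,5,6,7,8,9]=6  [4,5,6,7,8,9]=4
  size 7 → [1,3,5,6,7,8,9]=10  [2,4,5,6,7,8,9]=5  [3,4,5,6,7,8,9]=10
  size 8 → [1,3,4,5,6,7,8,9]=20  [2,3,4,5,6,7,8,9]=15
  first=0(a) contributes 35
  first=1(d) contributes 15
|[w]| = 50

50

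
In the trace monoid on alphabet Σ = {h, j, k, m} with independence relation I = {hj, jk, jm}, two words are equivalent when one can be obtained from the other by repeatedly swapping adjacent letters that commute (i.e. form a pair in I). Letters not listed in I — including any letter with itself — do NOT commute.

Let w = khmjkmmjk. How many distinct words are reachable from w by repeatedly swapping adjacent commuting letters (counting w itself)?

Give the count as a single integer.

0(k) covers ∅
1(h) covers 0:k
2(m) covers 1:h
3(j) covers ∅
4(k) covers 2:m
5(m) covers 4:k
6(m) covers 5:m
7(j) covers 3:j
8(k) covers 6:m
floor of heap: 0:k, 3:j
completions by unplaced set U, small U first (add the entries for U minus each lowest piece of U):
  |U|=1: {7}:1  {8}:1
  |U|=2: {3,7}:1  {6,8}:1  {7,8}:2
  |U|=3: {3,7,8}:3  {5,6,8}:1  {6,7,8}:3
  |U|=4: {3,6,7,8}:6  {4,5,6,8}:1  {5,6,7,8}:4
  |U|=5: {2,4,5,6,8}:1  {3,5,6,7,8}:10  {4,5,6,7,8}:5
  |U|=6: {1,2,4,5,6,8}:1  {2,4,5,6,7,8}:6  {3,4,5,6,7,8}:15
  |U|=7: {0,1,2,4,5,6,8}:1  {1,2,4,5,6,7,8}:7  {2,3,4,5,6,7,8}:21
  start at 0(k): 28
  start at 3(j): 8
sum over floor = 36

36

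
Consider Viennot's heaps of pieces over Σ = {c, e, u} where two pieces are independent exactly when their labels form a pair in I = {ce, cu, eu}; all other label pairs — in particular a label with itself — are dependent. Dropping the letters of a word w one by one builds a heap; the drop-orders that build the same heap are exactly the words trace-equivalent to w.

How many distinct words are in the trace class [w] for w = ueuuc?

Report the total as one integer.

20

drop 0:u onto floor
drop 1:e onto floor
drop 2:u onto {0:u}
drop 3:u onto {2:u}
drop 4:c onto floor
ground layer = {0:u, 1:e, 4:c}
drop-orders for the pieces not yet dropped (sum over which currently-grounded one goes next):
  1 to go: {1} 1  {3} 1  {4} 1
  2 to go: {1,3} 2  {1,4} 2  {2,3} 1  {3,4} 2
  3 to go: {0,2,3} 1  {1,2,3} 3  {1,3,4} 6  {2,3,4} 3
  if 0:u drops first: 12 orders
  if 1:e drops first: 4 orders
  if 4:c drops first: 4 orders
heap linearizations: 20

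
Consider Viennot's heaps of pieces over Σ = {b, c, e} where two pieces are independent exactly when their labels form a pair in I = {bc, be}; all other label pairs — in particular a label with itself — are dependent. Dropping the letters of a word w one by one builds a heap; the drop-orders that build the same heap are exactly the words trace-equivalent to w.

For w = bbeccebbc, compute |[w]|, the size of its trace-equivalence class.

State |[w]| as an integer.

126

piece 0:b — minimal
piece 1:b rests on {0:b}
piece 2:e — minimal
piece 3:c rests on {2:e}
piece 4:c rests on {3:c}
piece 5:e rests on {4:c}
piece 6:b rests on {1:b}
piece 7:b rests on {6:b}
piece 8:c rests on {5:e}
minimal pieces: {0:b, 2:e}
ways to finish when only these pieces remain (= sum over removing one remaining piece with nothing left below it):
  1 left: {7}→1  {8}→1
  2 left: {5,8}→1  {6,7}→1  {7,8}→2
  3 left: {1,6,7}→1  {4,5,8}→1  {5,7,8}→3  {6,7,8}→3
  4 left: {0,1,6,7}→1  {1,6,7,8}→4  {3,4,5,8}→1  {4,5,7,8}→4  {5,6,7,8}→6
  5 left: {0,1,6,7,8}→5  {1,5,6,7,8}→10  {2,3,4,5,8}→1  {3,4,5,7,8}→5  {4,5,6,7,8}→10
  6 left: {0,1,5,6,7,8}→15  {1,4,5,6,7,8}→20  {2,3,4,5,7,8}→6  {3,4,5,6,7,8}→15
  7 left: {0,1,4,5,6,7,8}→35  {1,3,4,5,6,7,8}→35  {2,3,4,5,6,7,8}→21
  placing 0:b first → 56 extensions
  placing 2:e first → 70 extensions
total linear extensions = 126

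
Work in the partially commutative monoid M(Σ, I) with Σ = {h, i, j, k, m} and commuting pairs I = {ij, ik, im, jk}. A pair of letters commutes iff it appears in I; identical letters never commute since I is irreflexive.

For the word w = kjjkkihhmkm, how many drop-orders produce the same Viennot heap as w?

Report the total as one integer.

60

0(k) covers ∅
1(j) covers ∅
2(j) covers 1:j
3(k) covers 0:k
4(k) covers 3:k
5(i) covers ∅
6(h) covers 2:j, 4:k, 5:i
7(h) covers 6:h
8(m) covers 7:h
9(k) covers 8:m
10(m) covers 9:k
floor of heap: 0:k, 1:j, 5:i
completions by unplaced set U, small U first (add the entries for U minus each lowest piece of U):
  |U|=1: {10}:1
  |U|=2: {9,10}:1
  |U|=3: {8,9,10}:1
  |U|=4: {7,8,9,10}:1
  |U|=5: {6,7,8,9,10}:1
  |U|=6: {2,6,7,8,9,10}:1  {4,6,7,8,9,10}:1  {5,6,7,8,9,10}:1
  |U|=7: {1,2,6,7,8,9,10}:1  {2,4,6,7,8,9,10}:2  {2,5,6,7,8,9,10}:2  {3,4,6,7,8,9,10}:1  {4,5,6,7,8,9,10}:2
  |U|=8: {0,3,4,6,7,8,9,10}:1  {1,2,4,6,7,8,9,10}:3  {1,2,5,6,7,8,9,10}:3  {2,3,4,6,7,8,9,10}:3  {2,4,5,6,7,8,9,10}:6  {3,4,5,6,7,8,9,10}:3
  |U|=9: {0,2,3,4,6,7,8,9,10}:4  {0,3,4,5,6,7,8,9,10}:4  {1,2,3,4,6,7,8,9,10}:6  {1,2,4,5,6,7,8,9,10}:12  {2,3,4,5,6,7,8,9,10}:12
  start at 0(k): 30
  start at 1(j): 20
  start at 5(i): 10
sum over floor = 60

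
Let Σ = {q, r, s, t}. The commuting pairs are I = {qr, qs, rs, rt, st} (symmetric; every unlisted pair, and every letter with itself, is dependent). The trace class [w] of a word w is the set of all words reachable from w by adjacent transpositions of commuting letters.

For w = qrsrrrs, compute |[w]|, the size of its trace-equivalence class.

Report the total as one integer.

0(q) covers ∅
1(r) covers ∅
2(s) covers ∅
3(r) covers 1:r
4(r) covers 3:r
5(r) covers 4:r
6(s) covers 2:s
floor of heap: 0:q, 1:r, 2:s
completions by unplaced set U, small U first (add the entries for U minus each lowest piece of U):
  |U|=1: {0}:1  {5}:1  {6}:1
  |U|=2: {0,5}:2  {0,6}:2  {2,6}:1  {4,5}:1  {5,6}:2
  |U|=3: {0,2,6}:3  {0,4,5}:3  {0,5,6}:6  {2,5,6}:3  {3,4,5}:1  {4,5,6}:3
  |U|=4: {0,2,5,6}:12  {0,3,4,5}:4  {0,4,5,6}:12  {1,3,4,5}:1  {2,4,5,6}:6  {3,4,5,6}:4
  |U|=5: {0,1,3,4,5}:5  {0,2,4,5,6}:30  {0,3,4,5,6}:20  {1,3,4,5,6}:5  {2,3,4,5,6}:10
  start at 0(q): 15
  start at 1(r): 60
  start at 2(s): 30
sum over floor = 105

105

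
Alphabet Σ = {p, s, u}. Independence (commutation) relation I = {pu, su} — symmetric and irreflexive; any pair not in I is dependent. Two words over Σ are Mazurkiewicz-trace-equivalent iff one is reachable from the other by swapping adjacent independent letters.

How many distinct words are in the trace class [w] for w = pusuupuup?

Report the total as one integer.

piece 0:p — minimal
piece 1:u — minimal
piece 2:s rests on {0:p}
piece 3:u rests on {1:u}
piece 4:u rests on {3:u}
piece 5:p rests on {2:s}
piece 6:u rests on {4:u}
piece 7:u rests on {6:u}
piece 8:p rests on {5:p}
minimal pieces: {0:p, 1:u}
ways to finish when only these pieces remain (= sum over removing one remaining piece with nothing left below it):
  1 left: {7}→1  {8}→1
  2 left: {5,8}→1  {6,7}→1  {7,8}→2
  3 left: {2,5,8}→1  {4,6,7}→1  {5,7,8}→3  {6,7,8}→3
  4 left: {0,2,5,8}→1  {2,5,7,8}→4  {3,4,6,7}→1  {4,6,7,8}→4  {5,6,7,8}→6
  5 left: {0,2,5,7,8}→5  {1,3,4,6,7}→1  {2,5,6,7,8}→10  {3,4,6,7,8}→5  {4,5,6,7,8}→10
  6 left: {0,2,5,6,7,8}→15  {1,3,4,6,7,8}→6  {2,4,5,6,7,8}→20  {3,4,5,6,7,8}→15
  7 left: {0,2,4,5,6,7,8}→35  {1,3,4,5,6,7,8}→21  {2,3,4,5,6,7,8}→35
  placing 0:p first → 56 extensions
  placing 1:u first → 70 extensions
total linear extensions = 126

126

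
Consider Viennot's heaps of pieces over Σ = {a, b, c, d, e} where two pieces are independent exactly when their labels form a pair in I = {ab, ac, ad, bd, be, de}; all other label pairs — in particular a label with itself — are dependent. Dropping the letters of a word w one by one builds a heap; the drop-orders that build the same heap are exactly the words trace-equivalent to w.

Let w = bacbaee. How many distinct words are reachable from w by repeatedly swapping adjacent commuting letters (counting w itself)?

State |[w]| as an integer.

22

0(b) covers ∅
1(a) covers ∅
2(c) covers 0:b
3(b) covers 2:c
4(a) covers 1:a
5(e) covers 2:c, 4:a
6(e) covers 5:e
floor of heap: 0:b, 1:a
completions by unplaced set U, small U first (add the entries for U minus each lowest piece of U):
  |U|=1: {3}:1  {6}:1
  |U|=2: {3,6}:2  {5,6}:1
  |U|=3: {3,5,6}:3  {4,5,6}:1
  |U|=4: {1,4,5,6}:1  {2,3,5,6}:3  {3,4,5,6}:4
  |U|=5: {0,2,3,5,6}:3  {1,3,4,5,6}:5  {2,3,4,5,6}:7
  start at 0(b): 12
  start at 1(a): 10
sum over floor = 22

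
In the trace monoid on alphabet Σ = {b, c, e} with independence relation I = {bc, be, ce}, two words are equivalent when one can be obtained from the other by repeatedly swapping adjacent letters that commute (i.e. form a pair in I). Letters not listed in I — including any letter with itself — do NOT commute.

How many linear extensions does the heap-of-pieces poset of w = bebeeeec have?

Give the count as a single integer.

168

drop 0:b onto floor
drop 1:e onto floor
drop 2:b onto {0:b}
drop 3:e onto {1:e}
drop 4:e onto {3:e}
drop 5:e onto {4:e}
drop 6:e onto {5:e}
drop 7:c onto floor
ground layer = {0:b, 1:e, 7:c}
drop-orders for the pieces not yet dropped (sum over which currently-grounded one goes next):
  1 to go: {2} 1  {6} 1  {7} 1
  2 to go: {0,2} 1  {2,6} 2  {2,7} 2  {5,6} 1  {6,7} 2
  3 to go: {0,2,6} 3  {0,2,7} 3  {2,5,6} 3  {2,6,7} 6  {4,5,6} 1  {5,6,7} 3
  4 to go: {0,2,5,6} 6  {0,2,6,7} 12  {2,4,5,6} 4  {2,5,6,7} 12  {3,4,5,6} 1  {4,5,6,7} 4
  5 to go: {0,2,4,5,6} 10  {0,2,5,6,7} 30  {1,3,4,5,6} 1  {2,3,4,5,6} 5  {2,4,5,6,7} 20  {3,4,5,6,7} 5
  6 to go: {0,2,3,4,5,6} 15  {0,2,4,5,6,7} 60  {1,2,3,4,5,6} 6  {1,3,4,5,6,7} 6  {2,3,4,5,6,7} 30
  if 0:b drops first: 42 orders
  if 1:e drops first: 105 orders
  if 7:c drops first: 21 orders
heap linearizations: 168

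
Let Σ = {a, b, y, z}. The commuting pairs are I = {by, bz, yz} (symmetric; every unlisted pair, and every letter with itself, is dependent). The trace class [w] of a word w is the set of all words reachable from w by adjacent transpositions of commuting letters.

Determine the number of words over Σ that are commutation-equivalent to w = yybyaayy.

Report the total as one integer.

piece 0:y — minimal
piece 1:y rests on {0:y}
piece 2:b — minimal
piece 3:y rests on {1:y}
piece 4:a rests on {2:b, 3:y}
piece 5:a rests on {4:a}
piece 6:y rests on {5:a}
piece 7:y rests on {6:y}
minimal pieces: {0:y, 2:b}
ways to finish when only these pieces remain (= sum over removing one remaining piece with nothing left below it):
  1 left: {7}→1
  2 left: {6,7}→1
  3 left: {5,6,7}→1
  4 left: {4,5,6,7}→1
  5 left: {2,4,5,6,7}→1  {3,4,5,6,7}→1
  6 left: {1,3,4,5,6,7}→1  {2,3,4,5,6,7}→2
  placing 0:y first → 3 extensions
  placing 2:b first → 1 extensions
total linear extensions = 4

4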